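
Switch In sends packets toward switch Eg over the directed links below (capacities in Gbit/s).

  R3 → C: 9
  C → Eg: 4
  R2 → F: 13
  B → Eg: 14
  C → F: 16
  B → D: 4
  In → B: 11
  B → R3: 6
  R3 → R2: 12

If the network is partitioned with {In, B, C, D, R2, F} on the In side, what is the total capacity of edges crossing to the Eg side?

Edges leaving {In, B, C, D, R2, F}: B→R3 (6), B→Eg (14), C→Eg (4).
Cut capacity = 6 + 14 + 4 = 24.

24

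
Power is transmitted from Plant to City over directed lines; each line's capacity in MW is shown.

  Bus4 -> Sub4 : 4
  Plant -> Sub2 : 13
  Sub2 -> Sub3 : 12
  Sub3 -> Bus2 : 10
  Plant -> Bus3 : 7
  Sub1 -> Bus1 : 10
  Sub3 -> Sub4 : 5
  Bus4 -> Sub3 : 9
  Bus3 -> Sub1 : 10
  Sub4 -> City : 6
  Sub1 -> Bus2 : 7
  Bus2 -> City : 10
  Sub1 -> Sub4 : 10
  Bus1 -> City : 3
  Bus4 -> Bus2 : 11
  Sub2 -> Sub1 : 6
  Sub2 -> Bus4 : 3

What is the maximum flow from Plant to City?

19

Augment Plant→Sub2→Bus4→Sub4→City: bottleneck 3, flow now 3.
Augment Plant→Sub2→Sub3→Sub4→City: bottleneck 3, flow now 6.
Augment Plant→Sub2→Sub3→Bus2→City: bottleneck 7, flow now 13.
Augment Plant→Bus3→Sub1→Bus1→City: bottleneck 3, flow now 16.
Augment Plant→Bus3→Sub1→Bus2→City: bottleneck 3, flow now 19.
No augmenting path remains; maximum flow = 19.
In the residual graph, reachable from Plant: {Plant, Sub2, Bus3, Bus4, Sub3, Sub1, Bus1, Sub4, Bus2}.
Min-cut edges: Bus1→City (3), Sub4→City (6), Bus2→City (10); capacity 3 + 6 + 10 = 19.
This cut is saturated, so no flow can exceed 19.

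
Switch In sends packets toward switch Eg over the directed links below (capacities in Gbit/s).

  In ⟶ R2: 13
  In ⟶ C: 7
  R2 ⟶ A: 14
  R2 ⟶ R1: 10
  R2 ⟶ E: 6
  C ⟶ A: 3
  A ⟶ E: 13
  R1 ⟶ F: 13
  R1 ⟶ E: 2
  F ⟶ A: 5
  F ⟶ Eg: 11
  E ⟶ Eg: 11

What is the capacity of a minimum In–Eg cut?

Augment In→R2→E→Eg: bottleneck 6, flow now 6.
Augment In→R2→A→E→Eg: bottleneck 5, flow now 11.
Augment In→R2→R1→F→Eg: bottleneck 2, flow now 13.
Augment In→C→A→R2→R1→F→Eg: bottleneck 3, flow now 16. (uses reverse residual edge)
No augmenting path remains; maximum flow = 16.
By max-flow min-cut, the minimum cut capacity equals the max flow.
In the residual graph, reachable from In: {In, C}.
Min-cut edges: In→R2 (13), C→A (3); capacity 13 + 3 = 16.

16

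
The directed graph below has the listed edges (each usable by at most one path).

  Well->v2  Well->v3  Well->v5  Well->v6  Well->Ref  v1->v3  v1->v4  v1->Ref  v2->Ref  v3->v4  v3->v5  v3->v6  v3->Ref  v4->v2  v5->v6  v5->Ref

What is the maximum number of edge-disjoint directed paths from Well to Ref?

4

Assign every edge capacity 1; by Menger, the answer equals the max flow.
Path Well→Ref (+1); total 1.
Path Well→v2→Ref (+1); total 2.
Path Well→v3→Ref (+1); total 3.
Path Well→v5→Ref (+1); total 4.
No residual Well→Ref path; max flow = 4.
Certifying cut of size 4: {Well→Ref, Well→v2, Well→v3, Well→v5}.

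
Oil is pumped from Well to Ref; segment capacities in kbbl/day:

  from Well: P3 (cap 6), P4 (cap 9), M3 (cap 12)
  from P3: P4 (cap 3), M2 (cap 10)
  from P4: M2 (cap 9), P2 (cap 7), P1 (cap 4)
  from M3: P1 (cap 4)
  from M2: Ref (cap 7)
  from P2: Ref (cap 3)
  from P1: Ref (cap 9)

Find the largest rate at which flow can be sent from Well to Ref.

18

Augment Well→P3→M2→Ref: bottleneck 6, flow now 6.
Augment Well→P4→M2→Ref: bottleneck 1, flow now 7.
Augment Well→P4→P2→Ref: bottleneck 3, flow now 10.
Augment Well→P4→P1→Ref: bottleneck 4, flow now 14.
Augment Well→M3→P1→Ref: bottleneck 4, flow now 18.
No augmenting path remains; maximum flow = 18.
In the residual graph, reachable from Well: {Well, P3, P4, M3, M2, P2}.
Min-cut edges: P4→P1 (4), M3→P1 (4), M2→Ref (7), P2→Ref (3); capacity 4 + 4 + 7 + 3 = 18.
This cut is saturated, so no flow can exceed 18.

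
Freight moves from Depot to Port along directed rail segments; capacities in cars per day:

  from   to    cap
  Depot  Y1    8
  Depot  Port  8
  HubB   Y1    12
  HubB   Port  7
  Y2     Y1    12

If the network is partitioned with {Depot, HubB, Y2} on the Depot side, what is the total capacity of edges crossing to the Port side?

47

Edges leaving {Depot, HubB, Y2}: Depot→Y1 (8), Depot→Port (8), HubB→Y1 (12), HubB→Port (7), Y2→Y1 (12).
Cut capacity = 8 + 8 + 12 + 7 + 12 = 47.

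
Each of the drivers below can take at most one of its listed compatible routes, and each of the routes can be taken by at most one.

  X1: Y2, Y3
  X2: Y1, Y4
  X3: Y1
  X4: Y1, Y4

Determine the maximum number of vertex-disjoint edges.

Unit-capacity flow: source→left, listed edges, right→sink; max matching = max flow.
Augmenting path X1→Y2 (+1); matched 1.
Augmenting path X2→Y1 (+1); matched 2.
Augmenting path X4→Y4 (+1); matched 3.
No augmenting path remains; maximum matching = 3.
König certificate: {X1, Y1, Y4} is a vertex cover of size 3 (every listed pair touches it), so no matching can be larger.

3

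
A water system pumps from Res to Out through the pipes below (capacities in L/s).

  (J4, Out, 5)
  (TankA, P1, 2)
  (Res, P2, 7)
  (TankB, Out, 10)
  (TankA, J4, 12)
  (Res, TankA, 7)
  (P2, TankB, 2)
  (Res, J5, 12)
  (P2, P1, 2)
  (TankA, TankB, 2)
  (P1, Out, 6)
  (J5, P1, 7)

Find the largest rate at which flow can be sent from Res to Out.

15

Augment Res→TankA→TankB→Out: bottleneck 2, flow now 2.
Augment Res→TankA→P1→Out: bottleneck 2, flow now 4.
Augment Res→TankA→J4→Out: bottleneck 3, flow now 7.
Augment Res→J5→P1→Out: bottleneck 4, flow now 11.
Augment Res→P2→TankB→Out: bottleneck 2, flow now 13.
Augment Res→J5→P1→TankA→J4→Out: bottleneck 2, flow now 15. (uses reverse residual edge)
No augmenting path remains; maximum flow = 15.
In the residual graph, reachable from Res: {Res, J5, P2, P1}.
Min-cut edges: Res→TankA (7), P2→TankB (2), P1→Out (6); capacity 7 + 2 + 6 = 15.
This cut is saturated, so no flow can exceed 15.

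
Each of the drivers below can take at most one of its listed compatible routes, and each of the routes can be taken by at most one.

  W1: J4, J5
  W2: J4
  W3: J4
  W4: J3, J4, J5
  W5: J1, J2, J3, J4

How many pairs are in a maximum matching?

4

Unit-capacity flow: source→left, listed edges, right→sink; max matching = max flow.
Augmenting path W1→J4 (+1); matched 1.
Augmenting path W4→J3 (+1); matched 2.
Augmenting path W5→J1 (+1); matched 3.
Augmenting path W2→J4→W1→J5 (+1); matched 4.
No augmenting path remains; maximum matching = 4.
König certificate: {W1, W4, W5, J4} is a vertex cover of size 4 (every listed pair touches it), so no matching can be larger.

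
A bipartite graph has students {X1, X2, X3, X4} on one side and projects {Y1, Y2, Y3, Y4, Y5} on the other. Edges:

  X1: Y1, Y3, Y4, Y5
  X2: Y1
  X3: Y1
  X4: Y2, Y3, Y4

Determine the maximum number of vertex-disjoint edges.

Unit-capacity flow: source→left, listed edges, right→sink; max matching = max flow.
Augmenting path X1→Y1 (+1); matched 1.
Augmenting path X4→Y2 (+1); matched 2.
Augmenting path X2→Y1→X1→Y3 (+1); matched 3.
No augmenting path remains; maximum matching = 3.
König certificate: {X1, X4, Y1} is a vertex cover of size 3 (every listed pair touches it), so no matching can be larger.

3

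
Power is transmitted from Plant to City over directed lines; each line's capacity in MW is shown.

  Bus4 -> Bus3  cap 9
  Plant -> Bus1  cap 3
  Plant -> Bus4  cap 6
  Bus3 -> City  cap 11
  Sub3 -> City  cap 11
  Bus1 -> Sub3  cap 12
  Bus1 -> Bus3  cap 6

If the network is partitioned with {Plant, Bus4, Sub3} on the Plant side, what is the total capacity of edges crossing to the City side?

Edges leaving {Plant, Bus4, Sub3}: Plant→Bus1 (3), Bus4→Bus3 (9), Sub3→City (11).
Cut capacity = 3 + 9 + 11 = 23.

23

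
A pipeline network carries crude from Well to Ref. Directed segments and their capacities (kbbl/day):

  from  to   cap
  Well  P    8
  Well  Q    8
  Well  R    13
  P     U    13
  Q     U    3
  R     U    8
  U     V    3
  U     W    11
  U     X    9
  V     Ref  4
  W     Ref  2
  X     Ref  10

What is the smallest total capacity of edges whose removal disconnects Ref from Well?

Augment Well→P→U→V→Ref: bottleneck 3, flow now 3.
Augment Well→P→U→W→Ref: bottleneck 2, flow now 5.
Augment Well→P→U→X→Ref: bottleneck 3, flow now 8.
Augment Well→Q→U→X→Ref: bottleneck 3, flow now 11.
Augment Well→R→U→X→Ref: bottleneck 3, flow now 14.
No augmenting path remains; maximum flow = 14.
By max-flow min-cut, the minimum cut capacity equals the max flow.
In the residual graph, reachable from Well: {Well, P, Q, R, U, W}.
Min-cut edges: U→V (3), U→X (9), W→Ref (2); capacity 3 + 9 + 2 = 14.

14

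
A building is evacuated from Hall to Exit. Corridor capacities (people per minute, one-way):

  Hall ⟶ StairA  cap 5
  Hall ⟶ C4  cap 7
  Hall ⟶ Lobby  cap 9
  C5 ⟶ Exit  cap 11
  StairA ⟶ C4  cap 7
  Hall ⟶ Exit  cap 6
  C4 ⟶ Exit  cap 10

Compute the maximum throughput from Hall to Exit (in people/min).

Augment Hall→Exit: bottleneck 6, flow now 6.
Augment Hall→C4→Exit: bottleneck 7, flow now 13.
Augment Hall→StairA→C4→Exit: bottleneck 3, flow now 16.
No augmenting path remains; maximum flow = 16.
In the residual graph, reachable from Hall: {Hall, StairA, Lobby, C4}.
Min-cut edges: Hall→Exit (6), C4→Exit (10); capacity 6 + 10 = 16.
This cut is saturated, so no flow can exceed 16.

16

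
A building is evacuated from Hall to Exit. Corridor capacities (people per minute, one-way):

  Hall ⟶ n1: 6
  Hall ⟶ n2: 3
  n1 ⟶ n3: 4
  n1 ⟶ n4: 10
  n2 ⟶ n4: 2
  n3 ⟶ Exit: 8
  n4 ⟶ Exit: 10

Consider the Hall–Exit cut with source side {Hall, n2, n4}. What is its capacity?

16

Edges leaving {Hall, n2, n4}: Hall→n1 (6), n4→Exit (10).
Cut capacity = 6 + 10 = 16.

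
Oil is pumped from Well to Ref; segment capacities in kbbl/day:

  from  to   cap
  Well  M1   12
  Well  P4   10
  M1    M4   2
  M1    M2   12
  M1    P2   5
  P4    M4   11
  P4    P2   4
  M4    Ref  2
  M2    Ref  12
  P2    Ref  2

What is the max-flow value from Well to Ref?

Augment Well→M1→M4→Ref: bottleneck 2, flow now 2.
Augment Well→M1→M2→Ref: bottleneck 10, flow now 12.
Augment Well→P4→P2→Ref: bottleneck 2, flow now 14.
Augment Well→P4→M4→M1→M2→Ref: bottleneck 2, flow now 16. (uses reverse residual edge)
No augmenting path remains; maximum flow = 16.
In the residual graph, reachable from Well: {Well, P4, M4, P2}.
Min-cut edges: Well→M1 (12), M4→Ref (2), P2→Ref (2); capacity 12 + 2 + 2 = 16.
This cut is saturated, so no flow can exceed 16.

16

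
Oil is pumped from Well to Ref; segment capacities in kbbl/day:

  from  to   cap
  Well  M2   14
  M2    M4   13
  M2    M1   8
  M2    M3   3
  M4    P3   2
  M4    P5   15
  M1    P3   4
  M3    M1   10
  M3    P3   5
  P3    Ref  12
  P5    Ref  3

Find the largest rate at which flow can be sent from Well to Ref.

Augment Well→M2→M4→P3→Ref: bottleneck 2, flow now 2.
Augment Well→M2→M4→P5→Ref: bottleneck 3, flow now 5.
Augment Well→M2→M1→P3→Ref: bottleneck 4, flow now 9.
Augment Well→M2→M3→P3→Ref: bottleneck 3, flow now 12.
No augmenting path remains; maximum flow = 12.
In the residual graph, reachable from Well: {Well, M2, M4, M1, P5}.
Min-cut edges: M2→M3 (3), M4→P3 (2), M1→P3 (4), P5→Ref (3); capacity 3 + 2 + 4 + 3 = 12.
This cut is saturated, so no flow can exceed 12.

12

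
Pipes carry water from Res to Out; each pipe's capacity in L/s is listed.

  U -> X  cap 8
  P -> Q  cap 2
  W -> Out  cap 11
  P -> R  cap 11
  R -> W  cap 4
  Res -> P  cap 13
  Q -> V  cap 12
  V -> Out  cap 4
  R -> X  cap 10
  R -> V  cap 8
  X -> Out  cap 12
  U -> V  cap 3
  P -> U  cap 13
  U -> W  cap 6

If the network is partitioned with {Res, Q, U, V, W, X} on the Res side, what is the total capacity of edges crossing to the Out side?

40

Edges leaving {Res, Q, U, V, W, X}: Res→P (13), V→Out (4), W→Out (11), X→Out (12).
Cut capacity = 13 + 4 + 11 + 12 = 40.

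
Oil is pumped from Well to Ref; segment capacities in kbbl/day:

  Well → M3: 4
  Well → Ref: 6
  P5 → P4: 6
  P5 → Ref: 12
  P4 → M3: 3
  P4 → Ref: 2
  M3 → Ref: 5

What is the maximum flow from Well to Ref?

10

Augment Well→Ref: bottleneck 6, flow now 6.
Augment Well→M3→Ref: bottleneck 4, flow now 10.
No augmenting path remains; maximum flow = 10.
In the residual graph, reachable from Well: {Well}.
Min-cut edges: Well→M3 (4), Well→Ref (6); capacity 4 + 6 = 10.
This cut is saturated, so no flow can exceed 10.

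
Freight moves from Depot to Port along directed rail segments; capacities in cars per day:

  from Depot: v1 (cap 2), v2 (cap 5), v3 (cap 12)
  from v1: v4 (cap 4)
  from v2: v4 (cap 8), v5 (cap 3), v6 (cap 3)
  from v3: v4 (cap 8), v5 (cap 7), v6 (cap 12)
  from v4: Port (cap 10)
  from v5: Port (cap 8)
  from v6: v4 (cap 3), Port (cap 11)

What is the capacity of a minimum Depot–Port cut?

Augment Depot→v1→v4→Port: bottleneck 2, flow now 2.
Augment Depot→v2→v4→Port: bottleneck 5, flow now 7.
Augment Depot→v3→v4→Port: bottleneck 3, flow now 10.
Augment Depot→v3→v5→Port: bottleneck 7, flow now 17.
Augment Depot→v3→v6→Port: bottleneck 2, flow now 19.
No augmenting path remains; maximum flow = 19.
By max-flow min-cut, the minimum cut capacity equals the max flow.
In the residual graph, reachable from Depot: {Depot}.
Min-cut edges: Depot→v1 (2), Depot→v2 (5), Depot→v3 (12); capacity 2 + 5 + 12 = 19.

19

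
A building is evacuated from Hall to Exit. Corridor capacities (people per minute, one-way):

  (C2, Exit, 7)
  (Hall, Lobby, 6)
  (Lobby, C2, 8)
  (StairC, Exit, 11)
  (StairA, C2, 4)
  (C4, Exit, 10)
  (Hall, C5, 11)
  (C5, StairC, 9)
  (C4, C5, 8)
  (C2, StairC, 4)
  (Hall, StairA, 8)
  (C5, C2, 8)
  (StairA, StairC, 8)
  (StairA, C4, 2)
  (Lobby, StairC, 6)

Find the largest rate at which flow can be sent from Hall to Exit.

20

Augment Hall→StairA→C2→Exit: bottleneck 4, flow now 4.
Augment Hall→StairA→StairC→Exit: bottleneck 4, flow now 8.
Augment Hall→Lobby→C2→Exit: bottleneck 3, flow now 11.
Augment Hall→Lobby→StairC→Exit: bottleneck 3, flow now 14.
Augment Hall→C5→StairC→Exit: bottleneck 4, flow now 18.
Augment Hall→C5→C2→StairA→C4→Exit: bottleneck 2, flow now 20. (uses reverse residual edge)
No augmenting path remains; maximum flow = 20.
In the residual graph, reachable from Hall: {Hall, StairA, Lobby, C5, C2, StairC}.
Min-cut edges: StairA→C4 (2), C2→Exit (7), StairC→Exit (11); capacity 2 + 7 + 11 = 20.
This cut is saturated, so no flow can exceed 20.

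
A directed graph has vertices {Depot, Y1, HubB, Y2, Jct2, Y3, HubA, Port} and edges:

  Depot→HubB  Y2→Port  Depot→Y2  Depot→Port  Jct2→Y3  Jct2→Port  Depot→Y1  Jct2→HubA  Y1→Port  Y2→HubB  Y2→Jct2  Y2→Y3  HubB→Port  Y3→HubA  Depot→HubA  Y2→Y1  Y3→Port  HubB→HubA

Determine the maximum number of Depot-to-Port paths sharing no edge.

Assign every edge capacity 1; by Menger, the answer equals the max flow.
Path Depot→Port (+1); total 1.
Path Depot→Y1→Port (+1); total 2.
Path Depot→HubB→Port (+1); total 3.
Path Depot→Y2→Port (+1); total 4.
No residual Depot→Port path; max flow = 4.
Certifying cut of size 4: {Depot→HubB, Depot→Port, Depot→Y1, Depot→Y2}.

4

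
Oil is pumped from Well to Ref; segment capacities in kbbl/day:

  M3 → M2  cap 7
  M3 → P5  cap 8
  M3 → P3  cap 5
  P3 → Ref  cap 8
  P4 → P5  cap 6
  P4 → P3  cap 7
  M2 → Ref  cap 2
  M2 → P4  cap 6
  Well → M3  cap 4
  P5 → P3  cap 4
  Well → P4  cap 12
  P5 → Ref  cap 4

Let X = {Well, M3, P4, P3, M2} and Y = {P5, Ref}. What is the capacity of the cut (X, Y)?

Edges leaving {Well, M3, P4, P3, M2}: M3→P5 (8), P4→P5 (6), P3→Ref (8), M2→Ref (2).
Cut capacity = 8 + 6 + 8 + 2 = 24.

24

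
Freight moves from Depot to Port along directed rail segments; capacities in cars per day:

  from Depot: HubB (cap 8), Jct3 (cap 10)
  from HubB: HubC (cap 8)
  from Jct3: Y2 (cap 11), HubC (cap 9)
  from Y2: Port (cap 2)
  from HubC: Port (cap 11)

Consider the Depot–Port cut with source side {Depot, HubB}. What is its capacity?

18

Edges leaving {Depot, HubB}: Depot→Jct3 (10), HubB→HubC (8).
Cut capacity = 10 + 8 = 18.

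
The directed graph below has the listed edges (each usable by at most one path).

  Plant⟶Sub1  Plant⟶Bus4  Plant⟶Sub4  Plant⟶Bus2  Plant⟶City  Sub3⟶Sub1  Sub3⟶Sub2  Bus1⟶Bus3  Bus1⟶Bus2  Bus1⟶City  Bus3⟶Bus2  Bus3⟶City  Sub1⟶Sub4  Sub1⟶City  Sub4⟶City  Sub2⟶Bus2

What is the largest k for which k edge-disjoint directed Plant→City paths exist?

Assign every edge capacity 1; by Menger, the answer equals the max flow.
Path Plant→City (+1); total 1.
Path Plant→Sub1→City (+1); total 2.
Path Plant→Sub4→City (+1); total 3.
No residual Plant→City path; max flow = 3.
Certifying cut of size 3: {Plant→City, Plant→Sub1, Plant→Sub4}.

3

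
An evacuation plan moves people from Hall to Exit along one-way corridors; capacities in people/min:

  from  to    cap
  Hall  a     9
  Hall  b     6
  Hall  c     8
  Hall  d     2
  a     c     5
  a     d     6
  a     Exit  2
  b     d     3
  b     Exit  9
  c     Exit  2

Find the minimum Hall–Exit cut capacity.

10

Augment Hall→a→Exit: bottleneck 2, flow now 2.
Augment Hall→b→Exit: bottleneck 6, flow now 8.
Augment Hall→c→Exit: bottleneck 2, flow now 10.
No augmenting path remains; maximum flow = 10.
By max-flow min-cut, the minimum cut capacity equals the max flow.
In the residual graph, reachable from Hall: {Hall, a, c, d}.
Min-cut edges: Hall→b (6), a→Exit (2), c→Exit (2); capacity 6 + 2 + 2 = 10.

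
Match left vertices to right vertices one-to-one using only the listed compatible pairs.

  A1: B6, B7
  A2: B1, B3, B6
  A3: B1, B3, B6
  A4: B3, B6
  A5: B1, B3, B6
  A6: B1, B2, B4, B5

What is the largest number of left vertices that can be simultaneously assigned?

Unit-capacity flow: source→left, listed edges, right→sink; max matching = max flow.
Augmenting path A1→B6 (+1); matched 1.
Augmenting path A2→B1 (+1); matched 2.
Augmenting path A3→B3 (+1); matched 3.
Augmenting path A6→B2 (+1); matched 4.
Augmenting path A4→B6→A1→B7 (+1); matched 5.
No augmenting path remains; maximum matching = 5.
König certificate: {A1, A6, B1, B3, B6} is a vertex cover of size 5 (every listed pair touches it), so no matching can be larger.

5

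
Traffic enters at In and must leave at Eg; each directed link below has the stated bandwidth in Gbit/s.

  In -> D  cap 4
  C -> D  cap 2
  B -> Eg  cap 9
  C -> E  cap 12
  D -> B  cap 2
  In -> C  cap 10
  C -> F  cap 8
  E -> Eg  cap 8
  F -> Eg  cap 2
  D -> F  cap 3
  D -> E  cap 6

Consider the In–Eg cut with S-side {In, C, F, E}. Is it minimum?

Given cut capacity: 4 + 2 + 2 + 8 = 16.
Augment In→D→B→Eg: bottleneck 2, flow now 2.
Augment In→D→F→Eg: bottleneck 2, flow now 4.
Augment In→C→E→Eg: bottleneck 8, flow now 12.
No augmenting path remains; maximum flow = 12.
In the residual graph, reachable from In: {In, D, C, F, E}.
Min-cut edges: D→B (2), F→Eg (2), E→Eg (8); capacity 2 + 2 + 8 = 12.
Cut capacity 16 exceeds the max flow 12, so it is not minimum.

No — its capacity is 16, but the minimum cut has capacity 12.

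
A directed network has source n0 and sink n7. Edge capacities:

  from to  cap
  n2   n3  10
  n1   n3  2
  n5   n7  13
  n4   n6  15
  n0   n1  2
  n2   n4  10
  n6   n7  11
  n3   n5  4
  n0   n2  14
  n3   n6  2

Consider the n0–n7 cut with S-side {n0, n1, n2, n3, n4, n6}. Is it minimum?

Given cut capacity: 4 + 11 = 15.
Augment n0→n1→n3→n5→n7: bottleneck 2, flow now 2.
Augment n0→n2→n3→n5→n7: bottleneck 2, flow now 4.
Augment n0→n2→n3→n6→n7: bottleneck 2, flow now 6.
Augment n0→n2→n4→n6→n7: bottleneck 9, flow now 15.
No augmenting path remains; maximum flow = 15.
Cut capacity 15 equals the max flow, so it is a minimum cut.

Yes — it is a minimum cut (capacity 15).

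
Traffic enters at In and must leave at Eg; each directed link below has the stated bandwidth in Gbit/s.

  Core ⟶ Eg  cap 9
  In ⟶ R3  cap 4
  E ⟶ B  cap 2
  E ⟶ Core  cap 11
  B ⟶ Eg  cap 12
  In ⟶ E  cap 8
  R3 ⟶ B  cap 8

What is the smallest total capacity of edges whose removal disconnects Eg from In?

Augment In→R3→B→Eg: bottleneck 4, flow now 4.
Augment In→E→B→Eg: bottleneck 2, flow now 6.
Augment In→E→Core→Eg: bottleneck 6, flow now 12.
No augmenting path remains; maximum flow = 12.
By max-flow min-cut, the minimum cut capacity equals the max flow.
In the residual graph, reachable from In: {In}.
Min-cut edges: In→R3 (4), In→E (8); capacity 4 + 8 = 12.

12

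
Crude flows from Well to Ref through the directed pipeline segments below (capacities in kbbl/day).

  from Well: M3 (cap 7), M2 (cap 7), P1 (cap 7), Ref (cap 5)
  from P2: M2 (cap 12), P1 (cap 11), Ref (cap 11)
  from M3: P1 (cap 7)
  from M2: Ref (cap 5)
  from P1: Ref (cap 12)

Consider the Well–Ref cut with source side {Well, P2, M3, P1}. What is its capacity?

47

Edges leaving {Well, P2, M3, P1}: Well→M2 (7), Well→Ref (5), P2→M2 (12), P2→Ref (11), P1→Ref (12).
Cut capacity = 7 + 5 + 12 + 11 + 12 = 47.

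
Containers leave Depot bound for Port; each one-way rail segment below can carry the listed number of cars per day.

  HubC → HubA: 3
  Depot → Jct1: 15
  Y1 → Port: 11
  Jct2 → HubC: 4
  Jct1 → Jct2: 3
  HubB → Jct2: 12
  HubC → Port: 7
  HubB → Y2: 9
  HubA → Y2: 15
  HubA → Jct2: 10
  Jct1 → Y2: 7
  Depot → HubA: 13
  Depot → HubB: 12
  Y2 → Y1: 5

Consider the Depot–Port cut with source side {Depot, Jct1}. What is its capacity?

35

Edges leaving {Depot, Jct1}: Depot→HubA (13), Depot→HubB (12), Jct1→Jct2 (3), Jct1→Y2 (7).
Cut capacity = 13 + 12 + 3 + 7 = 35.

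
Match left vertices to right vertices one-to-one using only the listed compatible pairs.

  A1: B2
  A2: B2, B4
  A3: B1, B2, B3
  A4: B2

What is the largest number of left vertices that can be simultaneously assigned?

Unit-capacity flow: source→left, listed edges, right→sink; max matching = max flow.
Augmenting path A1→B2 (+1); matched 1.
Augmenting path A2→B4 (+1); matched 2.
Augmenting path A3→B1 (+1); matched 3.
No augmenting path remains; maximum matching = 3.
König certificate: {A2, A3, B2} is a vertex cover of size 3 (every listed pair touches it), so no matching can be larger.

3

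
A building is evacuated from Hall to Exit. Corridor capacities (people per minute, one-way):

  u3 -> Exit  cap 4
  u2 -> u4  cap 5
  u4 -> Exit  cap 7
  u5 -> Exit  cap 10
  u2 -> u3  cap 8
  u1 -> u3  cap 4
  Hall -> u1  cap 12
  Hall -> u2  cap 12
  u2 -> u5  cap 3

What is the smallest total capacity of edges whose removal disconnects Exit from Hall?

12

Augment Hall→u1→u3→Exit: bottleneck 4, flow now 4.
Augment Hall→u2→u4→Exit: bottleneck 5, flow now 9.
Augment Hall→u2→u5→Exit: bottleneck 3, flow now 12.
No augmenting path remains; maximum flow = 12.
By max-flow min-cut, the minimum cut capacity equals the max flow.
In the residual graph, reachable from Hall: {Hall, u1, u2, u3}.
Min-cut edges: u2→u4 (5), u2→u5 (3), u3→Exit (4); capacity 5 + 3 + 4 = 12.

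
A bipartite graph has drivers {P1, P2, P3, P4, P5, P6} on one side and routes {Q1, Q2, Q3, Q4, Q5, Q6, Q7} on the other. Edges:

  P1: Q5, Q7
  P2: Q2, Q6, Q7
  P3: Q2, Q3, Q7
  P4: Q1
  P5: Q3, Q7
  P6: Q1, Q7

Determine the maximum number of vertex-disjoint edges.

Unit-capacity flow: source→left, listed edges, right→sink; max matching = max flow.
Augmenting path P1→Q5 (+1); matched 1.
Augmenting path P2→Q2 (+1); matched 2.
Augmenting path P3→Q3 (+1); matched 3.
Augmenting path P4→Q1 (+1); matched 4.
Augmenting path P5→Q7 (+1); matched 5.
Augmenting path P6→Q7→P5→Q3→P3→Q2→P2→Q6 (+1); matched 6.
No augmenting path remains; maximum matching = 6.
König certificate: {P1, P2, P3, P4, P5, P6} is a vertex cover of size 6 (every listed pair touches it), so no matching can be larger.

6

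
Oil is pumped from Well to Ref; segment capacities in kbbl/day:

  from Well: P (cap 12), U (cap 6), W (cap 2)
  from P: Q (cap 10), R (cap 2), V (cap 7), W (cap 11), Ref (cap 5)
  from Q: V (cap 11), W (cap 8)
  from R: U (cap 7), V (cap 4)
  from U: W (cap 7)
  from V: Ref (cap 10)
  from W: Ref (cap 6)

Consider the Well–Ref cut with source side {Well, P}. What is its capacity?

43

Edges leaving {Well, P}: Well→U (6), Well→W (2), P→Q (10), P→R (2), P→V (7), P→W (11), P→Ref (5).
Cut capacity = 6 + 2 + 10 + 2 + 7 + 11 + 5 = 43.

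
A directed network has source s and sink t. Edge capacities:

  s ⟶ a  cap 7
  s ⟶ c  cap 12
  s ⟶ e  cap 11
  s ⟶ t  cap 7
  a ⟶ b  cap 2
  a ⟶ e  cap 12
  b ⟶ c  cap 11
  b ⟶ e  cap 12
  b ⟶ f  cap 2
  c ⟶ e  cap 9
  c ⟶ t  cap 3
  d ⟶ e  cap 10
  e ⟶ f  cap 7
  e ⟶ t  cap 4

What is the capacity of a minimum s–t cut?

14

Augment s→t: bottleneck 7, flow now 7.
Augment s→c→t: bottleneck 3, flow now 10.
Augment s→e→t: bottleneck 4, flow now 14.
No augmenting path remains; maximum flow = 14.
By max-flow min-cut, the minimum cut capacity equals the max flow.
In the residual graph, reachable from s: {s, a, b, c, e, f}.
Min-cut edges: s→t (7), c→t (3), e→t (4); capacity 7 + 3 + 4 = 14.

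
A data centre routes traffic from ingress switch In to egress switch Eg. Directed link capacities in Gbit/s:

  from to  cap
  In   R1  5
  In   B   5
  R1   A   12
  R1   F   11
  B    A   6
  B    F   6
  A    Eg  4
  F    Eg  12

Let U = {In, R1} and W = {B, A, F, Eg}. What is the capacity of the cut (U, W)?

Edges leaving {In, R1}: In→B (5), R1→A (12), R1→F (11).
Cut capacity = 5 + 12 + 11 = 28.

28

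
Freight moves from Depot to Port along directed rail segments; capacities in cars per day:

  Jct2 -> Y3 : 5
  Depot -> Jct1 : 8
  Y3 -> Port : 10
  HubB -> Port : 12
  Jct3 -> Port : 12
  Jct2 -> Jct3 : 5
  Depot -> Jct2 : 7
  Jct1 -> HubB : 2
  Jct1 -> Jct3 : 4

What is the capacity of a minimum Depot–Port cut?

13

Augment Depot→Jct2→Y3→Port: bottleneck 5, flow now 5.
Augment Depot→Jct2→Jct3→Port: bottleneck 2, flow now 7.
Augment Depot→Jct1→HubB→Port: bottleneck 2, flow now 9.
Augment Depot→Jct1→Jct3→Port: bottleneck 4, flow now 13.
No augmenting path remains; maximum flow = 13.
By max-flow min-cut, the minimum cut capacity equals the max flow.
In the residual graph, reachable from Depot: {Depot, Jct1}.
Min-cut edges: Depot→Jct2 (7), Jct1→HubB (2), Jct1→Jct3 (4); capacity 7 + 2 + 4 = 13.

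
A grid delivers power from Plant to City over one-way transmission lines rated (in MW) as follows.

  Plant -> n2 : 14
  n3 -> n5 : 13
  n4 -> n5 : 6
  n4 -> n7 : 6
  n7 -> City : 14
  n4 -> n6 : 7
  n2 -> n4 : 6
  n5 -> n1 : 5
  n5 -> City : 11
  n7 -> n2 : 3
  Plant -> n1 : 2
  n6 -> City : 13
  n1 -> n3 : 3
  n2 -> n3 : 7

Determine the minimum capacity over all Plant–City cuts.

Augment Plant→n1→n3→n5→City: bottleneck 2, flow now 2.
Augment Plant→n2→n3→n5→City: bottleneck 7, flow now 9.
Augment Plant→n2→n4→n5→City: bottleneck 2, flow now 11.
Augment Plant→n2→n4→n6→City: bottleneck 4, flow now 15.
No augmenting path remains; maximum flow = 15.
By max-flow min-cut, the minimum cut capacity equals the max flow.
In the residual graph, reachable from Plant: {Plant, n2}.
Min-cut edges: Plant→n1 (2), n2→n3 (7), n2→n4 (6); capacity 2 + 7 + 6 = 15.

15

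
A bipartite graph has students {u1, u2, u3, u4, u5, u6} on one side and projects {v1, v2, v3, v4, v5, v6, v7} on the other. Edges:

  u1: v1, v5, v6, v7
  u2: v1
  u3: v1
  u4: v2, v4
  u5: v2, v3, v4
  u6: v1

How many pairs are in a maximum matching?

Unit-capacity flow: source→left, listed edges, right→sink; max matching = max flow.
Augmenting path u1→v1 (+1); matched 1.
Augmenting path u4→v2 (+1); matched 2.
Augmenting path u5→v3 (+1); matched 3.
Augmenting path u2→v1→u1→v5 (+1); matched 4.
No augmenting path remains; maximum matching = 4.
König certificate: {u1, u4, u5, v1} is a vertex cover of size 4 (every listed pair touches it), so no matching can be larger.

4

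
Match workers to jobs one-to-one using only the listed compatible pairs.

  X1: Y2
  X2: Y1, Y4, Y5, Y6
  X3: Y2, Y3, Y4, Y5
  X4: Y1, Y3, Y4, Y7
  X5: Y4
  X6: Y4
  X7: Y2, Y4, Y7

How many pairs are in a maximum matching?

6

Unit-capacity flow: source→left, listed edges, right→sink; max matching = max flow.
Augmenting path X1→Y2 (+1); matched 1.
Augmenting path X2→Y1 (+1); matched 2.
Augmenting path X3→Y3 (+1); matched 3.
Augmenting path X4→Y4 (+1); matched 4.
Augmenting path X7→Y7 (+1); matched 5.
Augmenting path X5→Y4→X4→Y1→X2→Y5 (+1); matched 6.
No augmenting path remains; maximum matching = 6.
König certificate: {X1, X2, X3, X4, X7, Y4} is a vertex cover of size 6 (every listed pair touches it), so no matching can be larger.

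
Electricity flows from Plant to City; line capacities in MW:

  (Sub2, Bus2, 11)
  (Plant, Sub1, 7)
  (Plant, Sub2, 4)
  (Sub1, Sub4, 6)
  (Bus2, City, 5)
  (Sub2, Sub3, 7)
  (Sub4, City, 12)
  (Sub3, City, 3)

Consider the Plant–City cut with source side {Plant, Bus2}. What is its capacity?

Edges leaving {Plant, Bus2}: Plant→Sub2 (4), Plant→Sub1 (7), Bus2→City (5).
Cut capacity = 4 + 7 + 5 = 16.

16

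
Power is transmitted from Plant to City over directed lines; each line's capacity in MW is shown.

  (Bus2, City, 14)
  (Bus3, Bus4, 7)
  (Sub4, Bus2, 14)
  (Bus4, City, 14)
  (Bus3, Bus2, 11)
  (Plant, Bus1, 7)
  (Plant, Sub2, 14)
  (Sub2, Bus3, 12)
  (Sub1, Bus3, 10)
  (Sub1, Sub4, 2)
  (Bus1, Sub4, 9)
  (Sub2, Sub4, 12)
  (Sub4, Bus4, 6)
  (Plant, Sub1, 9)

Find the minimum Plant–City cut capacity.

Augment Plant→Sub2→Sub4→Bus4→City: bottleneck 6, flow now 6.
Augment Plant→Sub2→Sub4→Bus2→City: bottleneck 6, flow now 12.
Augment Plant→Sub2→Bus3→Bus4→City: bottleneck 2, flow now 14.
Augment Plant→Sub1→Sub4→Bus2→City: bottleneck 2, flow now 16.
Augment Plant→Sub1→Bus3→Bus4→City: bottleneck 5, flow now 21.
Augment Plant→Sub1→Bus3→Bus2→City: bottleneck 2, flow now 23.
Augment Plant→Bus1→Sub4→Bus2→City: bottleneck 4, flow now 27.
No augmenting path remains; maximum flow = 27.
By max-flow min-cut, the minimum cut capacity equals the max flow.
In the residual graph, reachable from Plant: {Plant, Sub2, Sub1, Bus1, Sub4, Bus3, Bus2}.
Min-cut edges: Sub4→Bus4 (6), Bus3→Bus4 (7), Bus2→City (14); capacity 6 + 7 + 14 = 27.

27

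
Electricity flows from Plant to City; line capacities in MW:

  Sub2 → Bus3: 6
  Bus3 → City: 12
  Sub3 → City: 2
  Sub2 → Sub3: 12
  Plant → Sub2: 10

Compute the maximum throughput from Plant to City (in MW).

8

Augment Plant→Sub2→Sub3→City: bottleneck 2, flow now 2.
Augment Plant→Sub2→Bus3→City: bottleneck 6, flow now 8.
No augmenting path remains; maximum flow = 8.
In the residual graph, reachable from Plant: {Plant, Sub2, Sub3}.
Min-cut edges: Sub2→Bus3 (6), Sub3→City (2); capacity 6 + 2 = 8.
This cut is saturated, so no flow can exceed 8.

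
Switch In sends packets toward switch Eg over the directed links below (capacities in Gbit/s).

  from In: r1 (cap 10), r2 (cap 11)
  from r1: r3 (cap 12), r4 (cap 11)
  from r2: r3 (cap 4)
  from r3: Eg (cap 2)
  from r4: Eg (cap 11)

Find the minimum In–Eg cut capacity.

12

Augment In→r1→r3→Eg: bottleneck 2, flow now 2.
Augment In→r1→r4→Eg: bottleneck 8, flow now 10.
Augment In→r2→r3→r1→r4→Eg: bottleneck 2, flow now 12. (uses reverse residual edge)
No augmenting path remains; maximum flow = 12.
By max-flow min-cut, the minimum cut capacity equals the max flow.
In the residual graph, reachable from In: {In, r2, r3}.
Min-cut edges: In→r1 (10), r3→Eg (2); capacity 10 + 2 = 12.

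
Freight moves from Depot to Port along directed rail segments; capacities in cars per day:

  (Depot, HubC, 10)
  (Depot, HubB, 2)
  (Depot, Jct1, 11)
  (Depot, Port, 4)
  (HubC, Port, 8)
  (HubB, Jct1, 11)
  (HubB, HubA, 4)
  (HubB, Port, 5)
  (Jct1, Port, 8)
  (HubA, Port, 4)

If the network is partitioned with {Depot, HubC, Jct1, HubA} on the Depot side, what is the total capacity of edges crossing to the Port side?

26

Edges leaving {Depot, HubC, Jct1, HubA}: Depot→HubB (2), Depot→Port (4), HubC→Port (8), Jct1→Port (8), HubA→Port (4).
Cut capacity = 2 + 4 + 8 + 8 + 4 = 26.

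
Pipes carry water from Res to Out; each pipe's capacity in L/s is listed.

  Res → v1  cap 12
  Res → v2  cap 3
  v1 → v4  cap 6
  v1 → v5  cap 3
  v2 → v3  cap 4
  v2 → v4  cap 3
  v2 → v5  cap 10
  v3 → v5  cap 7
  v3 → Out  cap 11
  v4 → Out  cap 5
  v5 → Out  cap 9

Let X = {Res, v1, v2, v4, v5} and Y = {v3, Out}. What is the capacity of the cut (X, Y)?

Edges leaving {Res, v1, v2, v4, v5}: v2→v3 (4), v4→Out (5), v5→Out (9).
Cut capacity = 4 + 5 + 9 = 18.

18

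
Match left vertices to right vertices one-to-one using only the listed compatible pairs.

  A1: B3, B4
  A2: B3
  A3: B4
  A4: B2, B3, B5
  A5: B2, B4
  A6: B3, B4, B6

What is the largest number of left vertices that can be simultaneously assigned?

5

Unit-capacity flow: source→left, listed edges, right→sink; max matching = max flow.
Augmenting path A1→B3 (+1); matched 1.
Augmenting path A3→B4 (+1); matched 2.
Augmenting path A4→B2 (+1); matched 3.
Augmenting path A6→B6 (+1); matched 4.
Augmenting path A5→B2→A4→B5 (+1); matched 5.
No augmenting path remains; maximum matching = 5.
König certificate: {A4, A5, A6, B3, B4} is a vertex cover of size 5 (every listed pair touches it), so no matching can be larger.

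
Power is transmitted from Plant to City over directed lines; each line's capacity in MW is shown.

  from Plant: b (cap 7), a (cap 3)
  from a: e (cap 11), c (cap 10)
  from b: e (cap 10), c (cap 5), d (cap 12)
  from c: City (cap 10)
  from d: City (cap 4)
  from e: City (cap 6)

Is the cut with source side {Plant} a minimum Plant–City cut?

Yes — it is a minimum cut (capacity 10).

Given cut capacity: 3 + 7 = 10.
Augment Plant→a→c→City: bottleneck 3, flow now 3.
Augment Plant→b→c→City: bottleneck 5, flow now 8.
Augment Plant→b→d→City: bottleneck 2, flow now 10.
No augmenting path remains; maximum flow = 10.
Cut capacity 10 equals the max flow, so it is a minimum cut.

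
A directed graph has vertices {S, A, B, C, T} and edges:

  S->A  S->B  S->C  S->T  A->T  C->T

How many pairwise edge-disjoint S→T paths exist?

Assign every edge capacity 1; by Menger, the answer equals the max flow.
Path S→T (+1); total 1.
Path S→A→T (+1); total 2.
Path S→C→T (+1); total 3.
No residual S→T path; max flow = 3.
Certifying cut of size 3: {S→A, S→C, S→T}.

3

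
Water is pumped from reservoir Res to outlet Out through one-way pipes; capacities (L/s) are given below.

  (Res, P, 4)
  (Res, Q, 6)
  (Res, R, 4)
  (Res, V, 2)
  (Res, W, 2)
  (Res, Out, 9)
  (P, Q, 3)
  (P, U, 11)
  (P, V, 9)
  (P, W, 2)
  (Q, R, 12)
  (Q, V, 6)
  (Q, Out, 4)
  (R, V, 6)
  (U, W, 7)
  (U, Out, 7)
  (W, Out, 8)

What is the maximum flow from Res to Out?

19

Augment Res→Out: bottleneck 9, flow now 9.
Augment Res→Q→Out: bottleneck 4, flow now 13.
Augment Res→W→Out: bottleneck 2, flow now 15.
Augment Res→P→U→Out: bottleneck 4, flow now 19.
No augmenting path remains; maximum flow = 19.
In the residual graph, reachable from Res: {Res, Q, R, V}.
Min-cut edges: Res→P (4), Res→W (2), Res→Out (9), Q→Out (4); capacity 4 + 2 + 9 + 4 = 19.
This cut is saturated, so no flow can exceed 19.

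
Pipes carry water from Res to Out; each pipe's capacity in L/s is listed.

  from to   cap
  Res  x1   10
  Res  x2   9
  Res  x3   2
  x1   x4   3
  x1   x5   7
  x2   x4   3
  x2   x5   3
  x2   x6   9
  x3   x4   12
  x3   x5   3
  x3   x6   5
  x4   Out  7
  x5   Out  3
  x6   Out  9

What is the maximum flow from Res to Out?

Augment Res→x1→x4→Out: bottleneck 3, flow now 3.
Augment Res→x1→x5→Out: bottleneck 3, flow now 6.
Augment Res→x2→x4→Out: bottleneck 3, flow now 9.
Augment Res→x2→x6→Out: bottleneck 6, flow now 15.
Augment Res→x3→x4→Out: bottleneck 1, flow now 16.
Augment Res→x3→x6→Out: bottleneck 1, flow now 17.
No augmenting path remains; maximum flow = 17.
In the residual graph, reachable from Res: {Res, x1, x5}.
Min-cut edges: Res→x2 (9), Res→x3 (2), x1→x4 (3), x5→Out (3); capacity 9 + 2 + 3 + 3 = 17.
This cut is saturated, so no flow can exceed 17.

17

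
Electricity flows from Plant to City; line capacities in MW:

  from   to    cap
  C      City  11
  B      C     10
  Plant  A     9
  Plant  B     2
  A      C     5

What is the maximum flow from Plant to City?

Augment Plant→A→C→City: bottleneck 5, flow now 5.
Augment Plant→B→C→City: bottleneck 2, flow now 7.
No augmenting path remains; maximum flow = 7.
In the residual graph, reachable from Plant: {Plant, A}.
Min-cut edges: Plant→B (2), A→C (5); capacity 2 + 5 = 7.
This cut is saturated, so no flow can exceed 7.

7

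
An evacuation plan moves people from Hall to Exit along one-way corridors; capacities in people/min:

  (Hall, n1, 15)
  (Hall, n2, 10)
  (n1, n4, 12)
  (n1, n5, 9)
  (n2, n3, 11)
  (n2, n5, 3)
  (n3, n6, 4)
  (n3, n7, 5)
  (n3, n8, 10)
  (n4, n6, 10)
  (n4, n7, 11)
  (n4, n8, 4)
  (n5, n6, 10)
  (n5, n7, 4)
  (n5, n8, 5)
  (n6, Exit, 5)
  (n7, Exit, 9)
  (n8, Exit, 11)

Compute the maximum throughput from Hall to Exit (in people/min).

25

Augment Hall→n1→n4→n6→Exit: bottleneck 5, flow now 5.
Augment Hall→n1→n4→n7→Exit: bottleneck 7, flow now 12.
Augment Hall→n1→n5→n7→Exit: bottleneck 2, flow now 14.
Augment Hall→n1→n5→n8→Exit: bottleneck 1, flow now 15.
Augment Hall→n2→n3→n8→Exit: bottleneck 10, flow now 25.
No augmenting path remains; maximum flow = 25.
In the residual graph, reachable from Hall: {Hall}.
Min-cut edges: Hall→n1 (15), Hall→n2 (10); capacity 15 + 10 = 25.
This cut is saturated, so no flow can exceed 25.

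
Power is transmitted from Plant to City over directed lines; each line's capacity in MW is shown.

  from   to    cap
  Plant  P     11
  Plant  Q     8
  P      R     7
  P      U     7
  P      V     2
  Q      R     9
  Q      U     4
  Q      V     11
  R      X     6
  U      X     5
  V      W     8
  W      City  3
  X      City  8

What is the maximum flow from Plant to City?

Augment Plant→P→R→X→City: bottleneck 6, flow now 6.
Augment Plant→P→U→X→City: bottleneck 2, flow now 8.
Augment Plant→P→V→W→City: bottleneck 2, flow now 10.
Augment Plant→Q→V→W→City: bottleneck 1, flow now 11.
No augmenting path remains; maximum flow = 11.
In the residual graph, reachable from Plant: {Plant, P, Q, R, U, V, W, X}.
Min-cut edges: W→City (3), X→City (8); capacity 3 + 8 = 11.
This cut is saturated, so no flow can exceed 11.

11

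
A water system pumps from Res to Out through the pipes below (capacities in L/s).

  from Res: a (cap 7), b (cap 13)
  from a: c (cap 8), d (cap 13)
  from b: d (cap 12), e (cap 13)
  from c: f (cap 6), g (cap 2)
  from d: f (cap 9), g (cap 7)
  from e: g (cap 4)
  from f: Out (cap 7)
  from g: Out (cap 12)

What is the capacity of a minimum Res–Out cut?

Augment Res→a→c→f→Out: bottleneck 6, flow now 6.
Augment Res→a→c→g→Out: bottleneck 1, flow now 7.
Augment Res→b→d→f→Out: bottleneck 1, flow now 8.
Augment Res→b→d→g→Out: bottleneck 7, flow now 15.
Augment Res→b→e→g→Out: bottleneck 4, flow now 19.
No augmenting path remains; maximum flow = 19.
By max-flow min-cut, the minimum cut capacity equals the max flow.
In the residual graph, reachable from Res: {Res, a, b, c, d, e, f, g}.
Min-cut edges: f→Out (7), g→Out (12); capacity 7 + 12 = 19.

19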